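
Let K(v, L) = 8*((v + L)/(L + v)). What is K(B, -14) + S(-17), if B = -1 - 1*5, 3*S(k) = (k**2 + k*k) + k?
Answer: 195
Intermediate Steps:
S(k) = k/3 + 2*k**2/3 (S(k) = ((k**2 + k*k) + k)/3 = ((k**2 + k**2) + k)/3 = (2*k**2 + k)/3 = (k + 2*k**2)/3 = k/3 + 2*k**2/3)
B = -6 (B = -1 - 5 = -6)
K(v, L) = 8 (K(v, L) = 8*((L + v)/(L + v)) = 8*1 = 8)
K(B, -14) + S(-17) = 8 + (1/3)*(-17)*(1 + 2*(-17)) = 8 + (1/3)*(-17)*(1 - 34) = 8 + (1/3)*(-17)*(-33) = 8 + 187 = 195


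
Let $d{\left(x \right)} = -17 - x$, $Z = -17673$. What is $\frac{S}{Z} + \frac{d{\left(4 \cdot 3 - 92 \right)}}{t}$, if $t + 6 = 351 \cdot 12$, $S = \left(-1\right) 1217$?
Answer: $\frac{2077367}{24777546} \approx 0.083841$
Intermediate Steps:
$S = -1217$
$t = 4206$ ($t = -6 + 351 \cdot 12 = -6 + 4212 = 4206$)
$\frac{S}{Z} + \frac{d{\left(4 \cdot 3 - 92 \right)}}{t} = - \frac{1217}{-17673} + \frac{-17 - \left(4 \cdot 3 - 92\right)}{4206} = \left(-1217\right) \left(- \frac{1}{17673}\right) + \left(-17 - \left(12 - 92\right)\right) \frac{1}{4206} = \frac{1217}{17673} + \left(-17 - -80\right) \frac{1}{4206} = \frac{1217}{17673} + \left(-17 + 80\right) \frac{1}{4206} = \frac{1217}{17673} + 63 \cdot \frac{1}{4206} = \frac{1217}{17673} + \frac{21}{1402} = \frac{2077367}{24777546}$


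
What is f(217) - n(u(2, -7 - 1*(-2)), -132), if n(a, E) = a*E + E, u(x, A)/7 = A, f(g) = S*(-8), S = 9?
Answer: -4560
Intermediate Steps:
f(g) = -72 (f(g) = 9*(-8) = -72)
u(x, A) = 7*A
n(a, E) = E + E*a (n(a, E) = E*a + E = E + E*a)
f(217) - n(u(2, -7 - 1*(-2)), -132) = -72 - (-132)*(1 + 7*(-7 - 1*(-2))) = -72 - (-132)*(1 + 7*(-7 + 2)) = -72 - (-132)*(1 + 7*(-5)) = -72 - (-132)*(1 - 35) = -72 - (-132)*(-34) = -72 - 1*4488 = -72 - 4488 = -4560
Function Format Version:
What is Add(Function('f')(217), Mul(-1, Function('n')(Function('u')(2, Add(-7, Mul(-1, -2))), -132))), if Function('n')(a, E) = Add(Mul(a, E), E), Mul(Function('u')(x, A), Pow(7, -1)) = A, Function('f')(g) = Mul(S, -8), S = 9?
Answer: -4560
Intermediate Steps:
Function('f')(g) = -72 (Function('f')(g) = Mul(9, -8) = -72)
Function('u')(x, A) = Mul(7, A)
Function('n')(a, E) = Add(E, Mul(E, a)) (Function('n')(a, E) = Add(Mul(E, a), E) = Add(E, Mul(E, a)))
Add(Function('f')(217), Mul(-1, Function('n')(Function('u')(2, Add(-7, Mul(-1, -2))), -132))) = Add(-72, Mul(-1, Mul(-132, Add(1, Mul(7, Add(-7, Mul(-1, -2))))))) = Add(-72, Mul(-1, Mul(-132, Add(1, Mul(7, Add(-7, 2)))))) = Add(-72, Mul(-1, Mul(-132, Add(1, Mul(7, -5))))) = Add(-72, Mul(-1, Mul(-132, Add(1, -35)))) = Add(-72, Mul(-1, Mul(-132, -34))) = Add(-72, Mul(-1, 4488)) = Add(-72, -4488) = -4560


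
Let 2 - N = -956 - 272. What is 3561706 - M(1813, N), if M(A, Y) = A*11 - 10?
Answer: 3541773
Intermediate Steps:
N = 1230 (N = 2 - (-956 - 272) = 2 - 1*(-1228) = 2 + 1228 = 1230)
M(A, Y) = -10 + 11*A (M(A, Y) = 11*A - 10 = -10 + 11*A)
3561706 - M(1813, N) = 3561706 - (-10 + 11*1813) = 3561706 - (-10 + 19943) = 3561706 - 1*19933 = 3561706 - 19933 = 3541773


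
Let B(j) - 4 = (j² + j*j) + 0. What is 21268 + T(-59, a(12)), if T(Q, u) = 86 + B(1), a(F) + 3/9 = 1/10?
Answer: 21360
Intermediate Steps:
B(j) = 4 + 2*j² (B(j) = 4 + ((j² + j*j) + 0) = 4 + ((j² + j²) + 0) = 4 + (2*j² + 0) = 4 + 2*j²)
a(F) = -7/30 (a(F) = -⅓ + 1/10 = -⅓ + ⅒ = -7/30)
T(Q, u) = 92 (T(Q, u) = 86 + (4 + 2*1²) = 86 + (4 + 2*1) = 86 + (4 + 2) = 86 + 6 = 92)
21268 + T(-59, a(12)) = 21268 + 92 = 21360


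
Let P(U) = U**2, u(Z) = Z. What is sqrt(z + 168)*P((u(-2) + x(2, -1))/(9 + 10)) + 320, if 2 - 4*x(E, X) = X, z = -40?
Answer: 320 + 25*sqrt(2)/722 ≈ 320.05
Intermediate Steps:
x(E, X) = 1/2 - X/4
sqrt(z + 168)*P((u(-2) + x(2, -1))/(9 + 10)) + 320 = sqrt(-40 + 168)*((-2 + (1/2 - 1/4*(-1)))/(9 + 10))**2 + 320 = sqrt(128)*((-2 + (1/2 + 1/4))/19)**2 + 320 = (8*sqrt(2))*((-2 + 3/4)*(1/19))**2 + 320 = (8*sqrt(2))*(-5/4*1/19)**2 + 320 = (8*sqrt(2))*(-5/76)**2 + 320 = (8*sqrt(2))*(25/5776) + 320 = 25*sqrt(2)/722 + 320 = 320 + 25*sqrt(2)/722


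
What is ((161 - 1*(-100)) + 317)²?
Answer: 334084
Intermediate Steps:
((161 - 1*(-100)) + 317)² = ((161 + 100) + 317)² = (261 + 317)² = 578² = 334084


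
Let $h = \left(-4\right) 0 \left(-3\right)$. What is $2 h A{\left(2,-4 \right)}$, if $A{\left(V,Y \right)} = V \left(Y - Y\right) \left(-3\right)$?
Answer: $0$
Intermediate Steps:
$h = 0$ ($h = 0 \left(-3\right) = 0$)
$A{\left(V,Y \right)} = 0$ ($A{\left(V,Y \right)} = V 0 \left(-3\right) = 0 \left(-3\right) = 0$)
$2 h A{\left(2,-4 \right)} = 2 \cdot 0 \cdot 0 = 0 \cdot 0 = 0$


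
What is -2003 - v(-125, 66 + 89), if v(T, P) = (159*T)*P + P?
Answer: 3078467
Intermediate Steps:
v(T, P) = P + 159*P*T (v(T, P) = 159*P*T + P = P + 159*P*T)
-2003 - v(-125, 66 + 89) = -2003 - (66 + 89)*(1 + 159*(-125)) = -2003 - 155*(1 - 19875) = -2003 - 155*(-19874) = -2003 - 1*(-3080470) = -2003 + 3080470 = 3078467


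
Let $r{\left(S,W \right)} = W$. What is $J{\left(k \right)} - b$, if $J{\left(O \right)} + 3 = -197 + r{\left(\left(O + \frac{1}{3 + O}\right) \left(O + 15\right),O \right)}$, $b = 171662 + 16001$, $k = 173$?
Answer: $-187690$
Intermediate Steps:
$b = 187663$
$J{\left(O \right)} = -200 + O$ ($J{\left(O \right)} = -3 + \left(-197 + O\right) = -200 + O$)
$J{\left(k \right)} - b = \left(-200 + 173\right) - 187663 = -27 - 187663 = -187690$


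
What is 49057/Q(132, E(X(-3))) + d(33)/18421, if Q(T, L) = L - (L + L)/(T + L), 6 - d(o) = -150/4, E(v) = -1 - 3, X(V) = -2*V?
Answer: -28917722423/2321046 ≈ -12459.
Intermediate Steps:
E(v) = -4
d(o) = 87/2 (d(o) = 6 - (-150)/4 = 6 - 1*(-75/2) = 6 + 75/2 = 87/2)
Q(T, L) = L - 2*L/(L + T)
49057/Q(132, E(X(-3))) + d(33)/18421 = 49057/((-4*(-2 - 4 + 132)/(-4 + 132))) + (87/2)/18421 = 49057/((-4*126/128)) + (87/2)*(1/18421) = 49057/((-4*1/128*126)) + 87/36842 = 49057/(-63/16) + 87/36842 = 49057*(-16/63) + 87/36842 = -784912/63 + 87/36842 = -28917722423/2321046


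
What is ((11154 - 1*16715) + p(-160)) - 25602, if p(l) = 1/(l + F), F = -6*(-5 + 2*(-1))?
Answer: -3677235/118 ≈ -31163.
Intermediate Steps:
F = 42 (F = -6*(-5 - 2) = -6*(-7) = 42)
p(l) = 1/(42 + l) (p(l) = 1/(l + 42) = 1/(42 + l))
((11154 - 1*16715) + p(-160)) - 25602 = ((11154 - 1*16715) + 1/(42 - 160)) - 25602 = ((11154 - 16715) + 1/(-118)) - 25602 = (-5561 - 1/118) - 25602 = -656199/118 - 25602 = -3677235/118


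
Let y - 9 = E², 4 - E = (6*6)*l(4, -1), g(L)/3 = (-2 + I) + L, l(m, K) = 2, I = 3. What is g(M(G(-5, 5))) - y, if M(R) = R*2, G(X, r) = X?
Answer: -4660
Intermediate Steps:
M(R) = 2*R
g(L) = 3 + 3*L (g(L) = 3*((-2 + 3) + L) = 3*(1 + L) = 3 + 3*L)
E = -68 (E = 4 - 6*6*2 = 4 - 36*2 = 4 - 1*72 = 4 - 72 = -68)
y = 4633 (y = 9 + (-68)² = 9 + 4624 = 4633)
g(M(G(-5, 5))) - y = (3 + 3*(2*(-5))) - 1*4633 = (3 + 3*(-10)) - 4633 = (3 - 30) - 4633 = -27 - 4633 = -4660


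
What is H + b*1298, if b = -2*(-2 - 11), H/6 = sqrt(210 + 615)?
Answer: 33748 + 30*sqrt(33) ≈ 33920.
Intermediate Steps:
H = 30*sqrt(33) (H = 6*sqrt(210 + 615) = 6*sqrt(825) = 6*(5*sqrt(33)) = 30*sqrt(33) ≈ 172.34)
b = 26 (b = -2*(-13) = 26)
H + b*1298 = 30*sqrt(33) + 26*1298 = 30*sqrt(33) + 33748 = 33748 + 30*sqrt(33)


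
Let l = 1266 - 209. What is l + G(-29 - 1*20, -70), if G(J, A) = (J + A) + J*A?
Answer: 4368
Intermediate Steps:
l = 1057
G(J, A) = A + J + A*J (G(J, A) = (A + J) + A*J = A + J + A*J)
l + G(-29 - 1*20, -70) = 1057 + (-70 + (-29 - 1*20) - 70*(-29 - 1*20)) = 1057 + (-70 + (-29 - 20) - 70*(-29 - 20)) = 1057 + (-70 - 49 - 70*(-49)) = 1057 + (-70 - 49 + 3430) = 1057 + 3311 = 4368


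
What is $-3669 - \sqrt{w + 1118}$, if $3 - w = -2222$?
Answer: $-3669 - \sqrt{3343} \approx -3726.8$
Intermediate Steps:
$w = 2225$ ($w = 3 - -2222 = 3 + 2222 = 2225$)
$-3669 - \sqrt{w + 1118} = -3669 - \sqrt{2225 + 1118} = -3669 - \sqrt{3343}$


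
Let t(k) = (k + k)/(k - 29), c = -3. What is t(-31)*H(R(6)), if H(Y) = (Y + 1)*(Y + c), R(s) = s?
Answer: 217/10 ≈ 21.700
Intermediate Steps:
t(k) = 2*k/(-29 + k) (t(k) = (2*k)/(-29 + k) = 2*k/(-29 + k))
H(Y) = (1 + Y)*(-3 + Y) (H(Y) = (Y + 1)*(Y - 3) = (1 + Y)*(-3 + Y))
t(-31)*H(R(6)) = (2*(-31)/(-29 - 31))*(-3 + 6**2 - 2*6) = (2*(-31)/(-60))*(-3 + 36 - 12) = (2*(-31)*(-1/60))*21 = (31/30)*21 = 217/10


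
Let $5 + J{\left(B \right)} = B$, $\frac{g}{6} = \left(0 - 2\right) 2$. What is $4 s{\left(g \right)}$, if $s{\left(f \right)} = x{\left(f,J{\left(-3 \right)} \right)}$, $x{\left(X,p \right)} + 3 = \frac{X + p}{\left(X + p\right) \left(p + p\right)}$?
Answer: $- \frac{49}{4} \approx -12.25$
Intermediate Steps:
$g = -24$ ($g = 6 \left(0 - 2\right) 2 = 6 \left(\left(-2\right) 2\right) = 6 \left(-4\right) = -24$)
$J{\left(B \right)} = -5 + B$
$x{\left(X,p \right)} = -3 + \frac{1}{2 p}$ ($x{\left(X,p \right)} = -3 + \frac{X + p}{\left(X + p\right) \left(p + p\right)} = -3 + \frac{X + p}{\left(X + p\right) 2 p} = -3 + \frac{X + p}{2 p \left(X + p\right)} = -3 + \left(X + p\right) \frac{1}{2 p \left(X + p\right)} = -3 + \frac{1}{2 p}$)
$s{\left(f \right)} = - \frac{49}{16}$ ($s{\left(f \right)} = -3 + \frac{1}{2 \left(-5 - 3\right)} = -3 + \frac{1}{2 \left(-8\right)} = -3 + \frac{1}{2} \left(- \frac{1}{8}\right) = -3 - \frac{1}{16} = - \frac{49}{16}$)
$4 s{\left(g \right)} = 4 \left(- \frac{49}{16}\right) = - \frac{49}{4}$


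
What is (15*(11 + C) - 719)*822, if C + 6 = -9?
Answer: -640338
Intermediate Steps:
C = -15 (C = -6 - 9 = -15)
(15*(11 + C) - 719)*822 = (15*(11 - 15) - 719)*822 = (15*(-4) - 719)*822 = (-60 - 719)*822 = -779*822 = -640338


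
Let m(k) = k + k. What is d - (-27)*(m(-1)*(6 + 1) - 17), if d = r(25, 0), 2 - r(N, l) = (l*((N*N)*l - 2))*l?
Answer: -835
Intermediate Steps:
m(k) = 2*k
r(N, l) = 2 - l²*(-2 + l*N²) (r(N, l) = 2 - l*((N*N)*l - 2)*l = 2 - l*(N²*l - 2)*l = 2 - l*(l*N² - 2)*l = 2 - l*(-2 + l*N²)*l = 2 - l²*(-2 + l*N²))
d = 2 (d = 2 + 2*0² - 1*25²*0³ = 2 + 2*0 - 1*625*0 = 2 + 0 + 0 = 2)
d - (-27)*(m(-1)*(6 + 1) - 17) = 2 - (-27)*((2*(-1))*(6 + 1) - 17) = 2 - (-27)*(-2*7 - 17) = 2 - (-27)*(-14 - 17) = 2 - (-27)*(-31) = 2 - 1*837 = 2 - 837 = -835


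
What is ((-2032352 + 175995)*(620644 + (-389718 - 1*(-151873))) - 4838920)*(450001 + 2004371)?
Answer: -1744117098384486636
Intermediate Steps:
((-2032352 + 175995)*(620644 + (-389718 - 1*(-151873))) - 4838920)*(450001 + 2004371) = (-1856357*(620644 + (-389718 + 151873)) - 4838920)*2454372 = (-1856357*(620644 - 237845) - 4838920)*2454372 = (-1856357*382799 - 4838920)*2454372 = (-710611603243 - 4838920)*2454372 = -710616442163*2454372 = -1744117098384486636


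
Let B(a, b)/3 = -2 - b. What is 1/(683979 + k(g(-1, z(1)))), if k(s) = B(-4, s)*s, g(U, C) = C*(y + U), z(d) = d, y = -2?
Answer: 1/683970 ≈ 1.4621e-6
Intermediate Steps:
g(U, C) = C*(-2 + U)
B(a, b) = -6 - 3*b (B(a, b) = 3*(-2 - b) = -6 - 3*b)
k(s) = s*(-6 - 3*s) (k(s) = (-6 - 3*s)*s = s*(-6 - 3*s))
1/(683979 + k(g(-1, z(1)))) = 1/(683979 - 3*1*(-2 - 1)*(2 + 1*(-2 - 1))) = 1/(683979 - 3*1*(-3)*(2 + 1*(-3))) = 1/(683979 - 3*(-3)*(2 - 3)) = 1/(683979 - 3*(-3)*(-1)) = 1/(683979 - 9) = 1/683970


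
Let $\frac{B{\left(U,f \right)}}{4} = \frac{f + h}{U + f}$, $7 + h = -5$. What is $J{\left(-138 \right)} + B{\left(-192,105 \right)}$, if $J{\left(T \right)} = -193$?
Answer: $- \frac{5721}{29} \approx -197.28$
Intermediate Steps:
$h = -12$ ($h = -7 - 5 = -12$)
$B{\left(U,f \right)} = \frac{4 \left(-12 + f\right)}{U + f}$ ($B{\left(U,f \right)} = 4 \frac{f - 12}{U + f} = 4 \frac{-12 + f}{U + f} = \frac{4 \left(-12 + f\right)}{U + f}$)
$J{\left(-138 \right)} + B{\left(-192,105 \right)} = -193 + \frac{4 \left(-12 + 105\right)}{-192 + 105} = -193 + 4 \frac{1}{-87} \cdot 93 = -193 + 4 \left(- \frac{1}{87}\right) 93 = -193 - \frac{124}{29} = - \frac{5721}{29}$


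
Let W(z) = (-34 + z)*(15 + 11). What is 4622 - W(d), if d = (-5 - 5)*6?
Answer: 7066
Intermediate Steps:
d = -60 (d = -10*6 = -60)
W(z) = -884 + 26*z (W(z) = (-34 + z)*26 = -884 + 26*z)
4622 - W(d) = 4622 - (-884 + 26*(-60)) = 4622 - (-884 - 1560) = 4622 - 1*(-2444) = 4622 + 2444 = 7066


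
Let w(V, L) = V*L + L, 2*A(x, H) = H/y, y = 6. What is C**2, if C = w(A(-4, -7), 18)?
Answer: 225/4 ≈ 56.250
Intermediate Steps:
A(x, H) = H/12 (A(x, H) = (H/6)/2 = H/12)
w(V, L) = L + L*V (w(V, L) = L*V + L = L + L*V)
C = 15/2 (C = 18*(1 + (1/12)*(-7)) = 18*(1 - 7/12) = 18*(5/12) = 15/2 ≈ 7.5000)
C**2 = (15/2)**2 = 225/4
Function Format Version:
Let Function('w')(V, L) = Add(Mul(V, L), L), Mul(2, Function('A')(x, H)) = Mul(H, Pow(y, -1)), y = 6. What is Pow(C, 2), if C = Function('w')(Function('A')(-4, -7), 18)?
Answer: Rational(225, 4) ≈ 56.250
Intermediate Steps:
Function('A')(x, H) = Mul(Rational(1, 12), H) (Function('A')(x, H) = Mul(Rational(1, 2), Mul(H, Pow(6, -1))) = Mul(Rational(1, 2), Mul(H, Rational(1, 6))) = Mul(Rational(1, 2), Mul(Rational(1, 6), H)) = Mul(Rational(1, 12), H))
Function('w')(V, L) = Add(L, Mul(L, V)) (Function('w')(V, L) = Add(Mul(L, V), L) = Add(L, Mul(L, V)))
C = Rational(15, 2) (C = Mul(18, Add(1, Mul(Rational(1, 12), -7))) = Mul(18, Add(1, Rational(-7, 12))) = Mul(18, Rational(5, 12)) = Rational(15, 2) ≈ 7.5000)
Pow(C, 2) = Pow(Rational(15, 2), 2) = Rational(225, 4)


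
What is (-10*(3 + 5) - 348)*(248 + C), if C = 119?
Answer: -157076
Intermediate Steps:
(-10*(3 + 5) - 348)*(248 + C) = (-10*(3 + 5) - 348)*(248 + 119) = (-10*8 - 348)*367 = (-80 - 348)*367 = -428*367 = -157076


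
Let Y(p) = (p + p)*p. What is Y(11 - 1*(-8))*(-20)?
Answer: -14440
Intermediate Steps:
Y(p) = 2*p² (Y(p) = (2*p)*p = 2*p²)
Y(11 - 1*(-8))*(-20) = (2*(11 - 1*(-8))²)*(-20) = (2*(11 + 8)²)*(-20) = (2*19²)*(-20) = (2*361)*(-20) = 722*(-20) = -14440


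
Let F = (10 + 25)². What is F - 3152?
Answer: -1927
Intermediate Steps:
F = 1225 (F = 35² = 1225)
F - 3152 = 1225 - 3152 = -1927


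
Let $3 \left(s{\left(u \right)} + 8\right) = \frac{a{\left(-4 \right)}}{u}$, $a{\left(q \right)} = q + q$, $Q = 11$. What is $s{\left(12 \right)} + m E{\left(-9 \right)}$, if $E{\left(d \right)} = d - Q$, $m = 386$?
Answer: $- \frac{69554}{9} \approx -7728.2$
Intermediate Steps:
$a{\left(q \right)} = 2 q$
$E{\left(d \right)} = -11 + d$ ($E{\left(d \right)} = d - 11 = -11 + d$)
$s{\left(u \right)} = -8 - \frac{8}{3 u}$ ($s{\left(u \right)} = -8 + \frac{2 \left(-4\right) \frac{1}{u}}{3} = -8 + \frac{\left(-8\right) \frac{1}{u}}{3} = -8 - \frac{8}{3 u}$)
$s{\left(12 \right)} + m E{\left(-9 \right)} = \left(-8 - \frac{8}{3 \cdot 12}\right) + 386 \left(-11 - 9\right) = \left(-8 - \frac{2}{9}\right) + 386 \left(-20\right) = \left(-8 - \frac{2}{9}\right) - 7720 = - \frac{74}{9} - 7720 = - \frac{69554}{9}$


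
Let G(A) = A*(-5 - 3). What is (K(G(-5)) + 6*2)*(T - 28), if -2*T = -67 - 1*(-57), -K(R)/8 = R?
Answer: 7084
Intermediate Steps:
G(A) = -8*A (G(A) = A*(-8) = -8*A)
K(R) = -8*R
T = 5 (T = -(-67 - 1*(-57))/2 = -(-67 + 57)/2 = -1/2*(-10) = 5)
(K(G(-5)) + 6*2)*(T - 28) = (-(-64)*(-5) + 6*2)*(5 - 28) = (-8*40 + 12)*(-23) = (-320 + 12)*(-23) = -308*(-23) = 7084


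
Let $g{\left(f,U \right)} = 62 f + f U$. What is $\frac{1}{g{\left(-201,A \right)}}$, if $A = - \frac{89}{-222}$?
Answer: $- \frac{74}{928151} \approx -7.9728 \cdot 10^{-5}$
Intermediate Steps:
$A = \frac{89}{222}$ ($A = \left(-89\right) \left(- \frac{1}{222}\right) = \frac{89}{222} \approx 0.4009$)
$g{\left(f,U \right)} = 62 f + U f$
$\frac{1}{g{\left(-201,A \right)}} = \frac{1}{\left(-201\right) \left(62 + \frac{89}{222}\right)} = \frac{1}{\left(-201\right) \frac{13853}{222}} = \frac{1}{- \frac{928151}{74}} = - \frac{74}{928151}$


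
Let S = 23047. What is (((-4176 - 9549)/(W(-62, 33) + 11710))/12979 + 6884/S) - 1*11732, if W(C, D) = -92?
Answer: -40770684875491515/3475257637034 ≈ -11732.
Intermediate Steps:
(((-4176 - 9549)/(W(-62, 33) + 11710))/12979 + 6884/S) - 1*11732 = (((-4176 - 9549)/(-92 + 11710))/12979 + 6884/23047) - 1*11732 = (-13725/11618*(1/12979) + 6884*(1/23047)) - 11732 = (-13725*1/11618*(1/12979) + 6884/23047) - 11732 = (-13725/11618*1/12979 + 6884/23047) - 11732 = (-13725/150790022 + 6884/23047) - 11732 = 1037722191373/3475257637034 - 11732 = -40770684875491515/3475257637034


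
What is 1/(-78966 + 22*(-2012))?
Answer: -1/123230 ≈ -8.1149e-6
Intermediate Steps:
1/(-78966 + 22*(-2012)) = 1/(-78966 - 44264) = 1/(-123230) = -1/123230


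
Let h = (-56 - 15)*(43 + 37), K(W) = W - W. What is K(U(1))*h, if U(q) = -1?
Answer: 0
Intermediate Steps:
K(W) = 0
h = -5680 (h = -71*80 = -5680)
K(U(1))*h = 0*(-5680) = 0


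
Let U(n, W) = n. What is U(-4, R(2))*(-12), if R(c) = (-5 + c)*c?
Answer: 48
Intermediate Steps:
R(c) = c*(-5 + c)
U(-4, R(2))*(-12) = -4*(-12) = 48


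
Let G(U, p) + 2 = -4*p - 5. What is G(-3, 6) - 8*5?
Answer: -71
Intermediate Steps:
G(U, p) = -7 - 4*p (G(U, p) = -2 + (-4*p - 5) = -2 + (-5 - 4*p) = -7 - 4*p)
G(-3, 6) - 8*5 = (-7 - 4*6) - 8*5 = (-7 - 24) - 40 = -31 - 40 = -71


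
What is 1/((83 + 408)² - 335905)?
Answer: -1/94824 ≈ -1.0546e-5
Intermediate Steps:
1/((83 + 408)² - 335905) = 1/(491² - 335905) = 1/(241081 - 335905) = 1/(-94824) = -1/94824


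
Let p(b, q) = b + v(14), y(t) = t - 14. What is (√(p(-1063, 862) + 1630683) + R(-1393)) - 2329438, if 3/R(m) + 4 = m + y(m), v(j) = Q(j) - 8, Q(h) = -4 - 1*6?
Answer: -6531744155/2804 + √1629602 ≈ -2.3282e+6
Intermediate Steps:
Q(h) = -10 (Q(h) = -4 - 6 = -10)
y(t) = -14 + t
v(j) = -18 (v(j) = -10 - 8 = -18)
R(m) = 3/(-18 + 2*m) (R(m) = 3/(-4 + (m + (-14 + m))) = 3/(-4 + (-14 + 2*m)) = 3/(-18 + 2*m))
p(b, q) = -18 + b (p(b, q) = b - 18 = -18 + b)
(√(p(-1063, 862) + 1630683) + R(-1393)) - 2329438 = (√((-18 - 1063) + 1630683) + 3/(2*(-9 - 1393))) - 2329438 = (√(-1081 + 1630683) + (3/2)/(-1402)) - 2329438 = (√1629602 + (3/2)*(-1/1402)) - 2329438 = (√1629602 - 3/2804) - 2329438 = (-3/2804 + √1629602) - 2329438 = -6531744155/2804 + √1629602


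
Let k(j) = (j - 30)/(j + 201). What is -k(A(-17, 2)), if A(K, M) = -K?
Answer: 13/218 ≈ 0.059633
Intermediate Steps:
k(j) = (-30 + j)/(201 + j)
-k(A(-17, 2)) = -(-30 - 1*(-17))/(201 - 1*(-17)) = -(-30 + 17)/(201 + 17) = -(-13)/218 = -1*(-13/218) = 13/218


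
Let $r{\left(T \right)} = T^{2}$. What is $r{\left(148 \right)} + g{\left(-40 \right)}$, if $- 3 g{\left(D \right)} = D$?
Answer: $\frac{65752}{3} \approx 21917.0$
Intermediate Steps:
$g{\left(D \right)} = - \frac{D}{3}$
$r{\left(148 \right)} + g{\left(-40 \right)} = 148^{2} - - \frac{40}{3} = 21904 + \frac{40}{3} = \frac{65752}{3}$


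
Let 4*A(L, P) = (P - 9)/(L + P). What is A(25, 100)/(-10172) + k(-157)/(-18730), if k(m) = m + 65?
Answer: 46620757/9526078000 ≈ 0.0048940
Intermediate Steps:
k(m) = 65 + m
A(L, P) = (-9 + P)/(4*(L + P)) (A(L, P) = ((P - 9)/(L + P))/4 = ((-9 + P)/(L + P))/4 = (-9 + P)/(4*(L + P)))
A(25, 100)/(-10172) + k(-157)/(-18730) = ((-9 + 100)/(4*(25 + 100)))/(-10172) + (65 - 157)/(-18730) = ((¼)*91/125)*(-1/10172) - 92*(-1/18730) = ((¼)*(1/125)*91)*(-1/10172) + 46/9365 = (91/500)*(-1/10172) + 46/9365 = -91/5086000 + 46/9365 = 46620757/9526078000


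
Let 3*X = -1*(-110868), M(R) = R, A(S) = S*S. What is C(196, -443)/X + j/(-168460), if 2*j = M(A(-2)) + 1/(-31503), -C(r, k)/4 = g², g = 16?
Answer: -2718345850189/98062660631640 ≈ -0.027721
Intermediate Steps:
A(S) = S²
C(r, k) = -1024 (C(r, k) = -4*16² = -4*256 = -1024)
X = 36956 (X = (-1*(-110868))/3 = (⅓)*110868 = 36956)
j = 126011/63006 (j = ((-2)² + 1/(-31503))/2 = (4 - 1/31503)/2 = (½)*(126011/31503) = 126011/63006 ≈ 2.0000)
C(196, -443)/X + j/(-168460) = -1024/36956 + (126011/63006)/(-168460) = -1024*1/36956 + (126011/63006)*(-1/168460) = -256/9239 - 126011/10613990760 = -2718345850189/98062660631640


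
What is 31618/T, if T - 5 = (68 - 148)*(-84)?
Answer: 31618/6725 ≈ 4.7016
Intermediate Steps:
T = 6725 (T = 5 + (68 - 148)*(-84) = 5 - 80*(-84) = 5 + 6720 = 6725)
31618/T = 31618/6725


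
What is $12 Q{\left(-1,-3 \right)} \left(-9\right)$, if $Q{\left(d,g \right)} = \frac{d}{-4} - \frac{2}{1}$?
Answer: $189$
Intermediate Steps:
$Q{\left(d,g \right)} = -2 - \frac{d}{4}$ ($Q{\left(d,g \right)} = d \left(- \frac{1}{4}\right) - 2 = - \frac{d}{4} - 2 = -2 - \frac{d}{4}$)
$12 Q{\left(-1,-3 \right)} \left(-9\right) = 12 \left(-2 - - \frac{1}{4}\right) \left(-9\right) = 12 \left(-2 + \frac{1}{4}\right) \left(-9\right) = 12 \left(- \frac{7}{4}\right) \left(-9\right) = \left(-21\right) \left(-9\right) = 189$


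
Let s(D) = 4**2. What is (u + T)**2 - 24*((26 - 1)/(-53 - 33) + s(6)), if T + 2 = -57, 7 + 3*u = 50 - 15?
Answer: 808735/387 ≈ 2089.8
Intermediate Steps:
s(D) = 16
u = 28/3 (u = -7/3 + (50 - 15)/3 = -7/3 + (1/3)*35 = -7/3 + 35/3 = 28/3 ≈ 9.3333)
T = -59 (T = -2 - 57 = -59)
(u + T)**2 - 24*((26 - 1)/(-53 - 33) + s(6)) = (28/3 - 59)**2 - 24*((26 - 1)/(-53 - 33) + 16) = (-149/3)**2 - 24*(25/(-86) + 16) = 22201/9 - 24*(25*(-1/86) + 16) = 22201/9 - 24*(-25/86 + 16) = 22201/9 - 24*1351/86 = 22201/9 - 1*16212/43 = 22201/9 - 16212/43 = 808735/387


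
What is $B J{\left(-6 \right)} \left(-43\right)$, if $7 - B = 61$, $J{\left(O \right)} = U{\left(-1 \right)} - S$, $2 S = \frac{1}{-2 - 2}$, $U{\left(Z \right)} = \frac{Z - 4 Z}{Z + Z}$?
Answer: $- \frac{12771}{4} \approx -3192.8$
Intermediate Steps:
$U{\left(Z \right)} = - \frac{3}{2}$ ($U{\left(Z \right)} = \frac{\left(-3\right) Z}{2 Z} = - 3 Z \frac{1}{2 Z} = - \frac{3}{2}$)
$S = - \frac{1}{8}$ ($S = \frac{1}{2 \left(-2 - 2\right)} = \frac{1}{2 \left(-4\right)} = \frac{1}{2} \left(- \frac{1}{4}\right) = - \frac{1}{8} \approx -0.125$)
$J{\left(O \right)} = - \frac{11}{8}$ ($J{\left(O \right)} = - \frac{3}{2} - - \frac{1}{8} = - \frac{3}{2} + \frac{1}{8} = - \frac{11}{8}$)
$B = -54$ ($B = 7 - 61 = -54$)
$B J{\left(-6 \right)} \left(-43\right) = \left(-54\right) \left(- \frac{11}{8}\right) \left(-43\right) = \frac{297}{4} \left(-43\right) = - \frac{12771}{4}$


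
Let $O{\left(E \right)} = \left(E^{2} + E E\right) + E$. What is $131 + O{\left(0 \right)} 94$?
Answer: $131$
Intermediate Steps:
$O{\left(E \right)} = E + 2 E^{2}$ ($O{\left(E \right)} = \left(E^{2} + E^{2}\right) + E = 2 E^{2} + E = E + 2 E^{2}$)
$131 + O{\left(0 \right)} 94 = 131 + 0 \left(1 + 2 \cdot 0\right) 94 = 131 + 0 \left(1 + 0\right) 94 = 131 + 0 \cdot 1 \cdot 94 = 131 + 0 \cdot 94 = 131 + 0 = 131$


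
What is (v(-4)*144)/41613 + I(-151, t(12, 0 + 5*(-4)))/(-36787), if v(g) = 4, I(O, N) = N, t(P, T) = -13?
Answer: 7243427/510272477 ≈ 0.014195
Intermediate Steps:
(v(-4)*144)/41613 + I(-151, t(12, 0 + 5*(-4)))/(-36787) = (4*144)/41613 - 13/(-36787) = 576*(1/41613) - 13*(-1/36787) = 192/13871 + 13/36787 = 7243427/510272477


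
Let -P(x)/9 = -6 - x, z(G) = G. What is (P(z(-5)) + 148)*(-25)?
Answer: -3925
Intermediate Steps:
P(x) = 54 + 9*x (P(x) = -9*(-6 - x) = 54 + 9*x)
(P(z(-5)) + 148)*(-25) = ((54 + 9*(-5)) + 148)*(-25) = ((54 - 45) + 148)*(-25) = (9 + 148)*(-25) = 157*(-25) = -3925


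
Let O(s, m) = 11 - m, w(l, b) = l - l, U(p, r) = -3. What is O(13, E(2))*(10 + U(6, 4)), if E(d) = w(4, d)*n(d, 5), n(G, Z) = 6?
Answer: 77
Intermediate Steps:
w(l, b) = 0
E(d) = 0 (E(d) = 0*6 = 0)
O(13, E(2))*(10 + U(6, 4)) = (11 - 1*0)*(10 - 3) = (11 + 0)*7 = 11*7 = 77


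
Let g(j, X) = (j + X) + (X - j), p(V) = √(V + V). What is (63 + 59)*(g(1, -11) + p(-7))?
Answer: -2684 + 122*I*√14 ≈ -2684.0 + 456.48*I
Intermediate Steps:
p(V) = √2*√V (p(V) = √(2*V) = √2*√V)
g(j, X) = 2*X (g(j, X) = (X + j) + (X - j) = 2*X)
(63 + 59)*(g(1, -11) + p(-7)) = (63 + 59)*(2*(-11) + √2*√(-7)) = 122*(-22 + √2*(I*√7)) = 122*(-22 + I*√14) = -2684 + 122*I*√14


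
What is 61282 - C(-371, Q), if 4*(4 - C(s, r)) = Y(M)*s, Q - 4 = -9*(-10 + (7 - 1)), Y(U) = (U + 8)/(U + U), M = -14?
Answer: 490065/8 ≈ 61258.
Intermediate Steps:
Y(U) = (8 + U)/(2*U) (Y(U) = (8 + U)/((2*U)) = (8 + U)*(1/(2*U)) = (8 + U)/(2*U))
Q = 40 (Q = 4 - 9*(-10 + (7 - 1)) = 4 - 9*(-10 + 6) = 4 - 9*(-4) = 4 + 36 = 40)
C(s, r) = 4 - 3*s/56 (C(s, r) = 4 - (1/2)*(8 - 14)/(-14)*s/4 = 4 - (1/2)*(-1/14)*(-6)*s/4 = 4 - 3*s/56)
61282 - C(-371, Q) = 61282 - (4 - 3/56*(-371)) = 61282 - (4 + 159/8) = 61282 - 1*191/8 = 61282 - 191/8 = 490065/8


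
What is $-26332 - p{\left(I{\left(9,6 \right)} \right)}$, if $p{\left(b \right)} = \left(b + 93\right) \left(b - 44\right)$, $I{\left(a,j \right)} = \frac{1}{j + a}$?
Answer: $- \frac{5004736}{225} \approx -22243.0$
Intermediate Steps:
$I{\left(a,j \right)} = \frac{1}{a + j}$
$p{\left(b \right)} = \left(-44 + b\right) \left(93 + b\right)$ ($p{\left(b \right)} = \left(93 + b\right) \left(-44 + b\right) = \left(-44 + b\right) \left(93 + b\right)$)
$-26332 - p{\left(I{\left(9,6 \right)} \right)} = -26332 - \left(-4092 + \left(\frac{1}{9 + 6}\right)^{2} + \frac{49}{9 + 6}\right) = -26332 - \left(-4092 + \left(\frac{1}{15}\right)^{2} + \frac{49}{15}\right) = -26332 - \left(-4092 + \left(\frac{1}{15}\right)^{2} + 49 \cdot \frac{1}{15}\right) = -26332 - \left(-4092 + \frac{1}{225} + \frac{49}{15}\right) = -26332 - - \frac{919964}{225} = -26332 + \frac{919964}{225} = - \frac{5004736}{225}$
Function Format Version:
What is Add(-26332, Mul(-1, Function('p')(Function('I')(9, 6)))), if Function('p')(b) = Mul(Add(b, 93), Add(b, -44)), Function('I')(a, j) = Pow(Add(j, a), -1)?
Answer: Rational(-5004736, 225) ≈ -22243.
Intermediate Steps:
Function('I')(a, j) = Pow(Add(a, j), -1)
Function('p')(b) = Mul(Add(-44, b), Add(93, b)) (Function('p')(b) = Mul(Add(93, b), Add(-44, b)) = Mul(Add(-44, b), Add(93, b)))
Add(-26332, Mul(-1, Function('p')(Function('I')(9, 6)))) = Add(-26332, Mul(-1, Add(-4092, Pow(Pow(Add(9, 6), -1), 2), Mul(49, Pow(Add(9, 6), -1))))) = Add(-26332, Mul(-1, Add(-4092, Pow(Pow(15, -1), 2), Mul(49, Pow(15, -1))))) = Add(-26332, Mul(-1, Add(-4092, Pow(Rational(1, 15), 2), Mul(49, Rational(1, 15))))) = Add(-26332, Mul(-1, Add(-4092, Rational(1, 225), Rational(49, 15)))) = Add(-26332, Mul(-1, Rational(-919964, 225))) = Add(-26332, Rational(919964, 225)) = Rational(-5004736, 225)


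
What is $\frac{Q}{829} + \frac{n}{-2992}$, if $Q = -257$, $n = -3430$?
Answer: $\frac{1037263}{1240184} \approx 0.83638$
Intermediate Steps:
$\frac{Q}{829} + \frac{n}{-2992} = - \frac{257}{829} - \frac{3430}{-2992} = \left(-257\right) \frac{1}{829} - - \frac{1715}{1496} = - \frac{257}{829} + \frac{1715}{1496} = \frac{1037263}{1240184}$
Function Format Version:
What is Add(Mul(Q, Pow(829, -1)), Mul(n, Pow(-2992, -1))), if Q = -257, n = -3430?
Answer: Rational(1037263, 1240184) ≈ 0.83638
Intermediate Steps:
Add(Mul(Q, Pow(829, -1)), Mul(n, Pow(-2992, -1))) = Add(Mul(-257, Pow(829, -1)), Mul(-3430, Pow(-2992, -1))) = Add(Mul(-257, Rational(1, 829)), Mul(-3430, Rational(-1, 2992))) = Add(Rational(-257, 829), Rational(1715, 1496)) = Rational(1037263, 1240184)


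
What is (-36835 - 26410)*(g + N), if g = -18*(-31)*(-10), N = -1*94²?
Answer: 911739920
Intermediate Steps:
N = -8836 (N = -1*8836 = -8836)
g = -5580 (g = 558*(-10) = -5580)
(-36835 - 26410)*(g + N) = (-36835 - 26410)*(-5580 - 8836) = -63245*(-14416) = 911739920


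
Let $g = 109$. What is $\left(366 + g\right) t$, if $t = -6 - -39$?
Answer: $15675$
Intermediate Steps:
$t = 33$ ($t = -6 + 39 = 33$)
$\left(366 + g\right) t = \left(366 + 109\right) 33 = 475 \cdot 33 = 15675$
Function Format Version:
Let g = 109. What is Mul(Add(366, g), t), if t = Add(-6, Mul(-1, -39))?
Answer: 15675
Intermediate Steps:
t = 33 (t = Add(-6, 39) = 33)
Mul(Add(366, g), t) = Mul(Add(366, 109), 33) = Mul(475, 33) = 15675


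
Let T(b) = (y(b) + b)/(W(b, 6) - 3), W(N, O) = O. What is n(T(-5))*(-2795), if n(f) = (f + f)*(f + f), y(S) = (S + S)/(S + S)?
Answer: -178880/9 ≈ -19876.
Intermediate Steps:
y(S) = 1 (y(S) = (2*S)/((2*S)) = (2*S)*(1/(2*S)) = 1)
T(b) = 1/3 + b/3 (T(b) = (1 + b)/(6 - 3) = (1 + b)/3 = (1 + b)*(1/3) = 1/3 + b/3)
n(f) = 4*f**2 (n(f) = (2*f)*(2*f) = 4*f**2)
n(T(-5))*(-2795) = (4*(1/3 + (1/3)*(-5))**2)*(-2795) = (4*(1/3 - 5/3)**2)*(-2795) = (4*(-4/3)**2)*(-2795) = (4*(16/9))*(-2795) = (64/9)*(-2795) = -178880/9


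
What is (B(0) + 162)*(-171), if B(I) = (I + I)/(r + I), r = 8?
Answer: -27702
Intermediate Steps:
B(I) = 2*I/(8 + I) (B(I) = (I + I)/(8 + I) = (2*I)/(8 + I) = 2*I/(8 + I))
(B(0) + 162)*(-171) = (2*0/(8 + 0) + 162)*(-171) = (2*0/8 + 162)*(-171) = (2*0*(1/8) + 162)*(-171) = (0 + 162)*(-171) = 162*(-171) = -27702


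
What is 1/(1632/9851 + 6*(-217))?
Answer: -9851/12824370 ≈ -0.00076815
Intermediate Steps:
1/(1632/9851 + 6*(-217)) = 1/(1632*(1/9851) - 1302) = 1/(1632/9851 - 1302) = 1/(-12824370/9851) = -9851/12824370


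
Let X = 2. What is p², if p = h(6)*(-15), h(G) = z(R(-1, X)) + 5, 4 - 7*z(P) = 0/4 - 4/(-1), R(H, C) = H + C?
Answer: 5625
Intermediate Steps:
R(H, C) = C + H
z(P) = 0 (z(P) = 4/7 - (0/4 - 4/(-1))/7 = 4/7 - (0*(¼) - 4*(-1))/7 = 4/7 - (0 + 4)/7 = 4/7 - ⅐*4 = 4/7 - 4/7 = 0)
h(G) = 5 (h(G) = 0 + 5 = 5)
p = -75 (p = 5*(-15) = -75)
p² = (-75)² = 5625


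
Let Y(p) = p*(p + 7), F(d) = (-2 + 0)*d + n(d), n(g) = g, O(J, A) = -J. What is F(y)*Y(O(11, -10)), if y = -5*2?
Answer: 440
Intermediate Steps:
y = -10
F(d) = -d (F(d) = (-2 + 0)*d + d = -2*d + d = -d)
Y(p) = p*(7 + p)
F(y)*Y(O(11, -10)) = (-1*(-10))*((-1*11)*(7 - 1*11)) = 10*(-11*(7 - 11)) = 10*(-11*(-4)) = 10*44 = 440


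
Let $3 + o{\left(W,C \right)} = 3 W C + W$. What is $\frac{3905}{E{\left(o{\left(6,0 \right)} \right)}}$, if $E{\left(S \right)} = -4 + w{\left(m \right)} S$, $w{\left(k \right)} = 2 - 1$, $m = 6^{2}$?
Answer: $-3905$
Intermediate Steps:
$m = 36$
$o{\left(W,C \right)} = -3 + W + 3 C W$ ($o{\left(W,C \right)} = -3 + \left(3 W C + W\right) = -3 + \left(3 C W + W\right) = -3 + \left(W + 3 C W\right) = -3 + W + 3 C W$)
$w{\left(k \right)} = 1$ ($w{\left(k \right)} = 2 - 1 = 1$)
$E{\left(S \right)} = -4 + S$ ($E{\left(S \right)} = -4 + 1 S = -4 + S$)
$\frac{3905}{E{\left(o{\left(6,0 \right)} \right)}} = \frac{3905}{-4 + \left(-3 + 6 + 3 \cdot 0 \cdot 6\right)} = \frac{3905}{-4 + \left(-3 + 6 + 0\right)} = \frac{3905}{-4 + 3} = \frac{3905}{-1} = 3905 \left(-1\right) = -3905$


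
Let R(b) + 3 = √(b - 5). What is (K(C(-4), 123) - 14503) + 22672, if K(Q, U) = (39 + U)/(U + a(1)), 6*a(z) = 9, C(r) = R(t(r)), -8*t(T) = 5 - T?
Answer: 678135/83 ≈ 8170.3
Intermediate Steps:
t(T) = -5/8 + T/8 (t(T) = -(5 - T)/8 = -5/8 + T/8)
R(b) = -3 + √(-5 + b) (R(b) = -3 + √(b - 5) = -3 + √(-5 + b))
C(r) = -3 + √(-45/8 + r/8) (C(r) = -3 + √(-5 + (-5/8 + r/8)) = -3 + √(-45/8 + r/8))
a(z) = 3/2 (a(z) = (⅙)*9 = 3/2)
K(Q, U) = (39 + U)/(3/2 + U) (K(Q, U) = (39 + U)/(U + 3/2) = (39 + U)/(3/2 + U))
(K(C(-4), 123) - 14503) + 22672 = (2*(39 + 123)/(3 + 2*123) - 14503) + 22672 = (2*162/(3 + 246) - 14503) + 22672 = (2*162/249 - 14503) + 22672 = (2*(1/249)*162 - 14503) + 22672 = (108/83 - 14503) + 22672 = -1203641/83 + 22672 = 678135/83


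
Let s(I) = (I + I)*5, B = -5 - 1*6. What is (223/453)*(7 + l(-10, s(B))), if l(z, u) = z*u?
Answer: 82287/151 ≈ 544.95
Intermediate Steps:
B = -11 (B = -5 - 6 = -11)
s(I) = 10*I (s(I) = (2*I)*5 = 10*I)
l(z, u) = u*z
(223/453)*(7 + l(-10, s(B))) = (223/453)*(7 + (10*(-11))*(-10)) = (223*(1/453))*(7 - 110*(-10)) = 223*(7 + 1100)/453 = (223/453)*1107 = 82287/151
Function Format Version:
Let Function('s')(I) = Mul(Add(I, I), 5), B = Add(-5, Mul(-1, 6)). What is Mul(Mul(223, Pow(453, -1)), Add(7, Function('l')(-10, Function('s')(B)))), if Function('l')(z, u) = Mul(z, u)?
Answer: Rational(82287, 151) ≈ 544.95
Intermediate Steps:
B = -11 (B = Add(-5, -6) = -11)
Function('s')(I) = Mul(10, I) (Function('s')(I) = Mul(Mul(2, I), 5) = Mul(10, I))
Function('l')(z, u) = Mul(u, z)
Mul(Mul(223, Pow(453, -1)), Add(7, Function('l')(-10, Function('s')(B)))) = Mul(Mul(223, Pow(453, -1)), Add(7, Mul(Mul(10, -11), -10))) = Mul(Mul(223, Rational(1, 453)), Add(7, Mul(-110, -10))) = Mul(Rational(223, 453), Add(7, 1100)) = Mul(Rational(223, 453), 1107) = Rational(82287, 151)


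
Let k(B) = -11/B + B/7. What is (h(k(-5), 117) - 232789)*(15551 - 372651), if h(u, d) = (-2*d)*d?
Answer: 92905635700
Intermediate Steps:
k(B) = -11/B + B/7 (k(B) = -11/B + B*(1/7) = -11/B + B/7)
h(u, d) = -2*d**2
(h(k(-5), 117) - 232789)*(15551 - 372651) = (-2*117**2 - 232789)*(15551 - 372651) = (-2*13689 - 232789)*(-357100) = (-27378 - 232789)*(-357100) = -260167*(-357100) = 92905635700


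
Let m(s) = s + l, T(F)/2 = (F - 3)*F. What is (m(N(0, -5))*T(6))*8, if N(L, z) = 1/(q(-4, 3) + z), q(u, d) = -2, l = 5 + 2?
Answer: 13824/7 ≈ 1974.9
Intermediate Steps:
l = 7
T(F) = 2*F*(-3 + F) (T(F) = 2*((F - 3)*F) = 2*((-3 + F)*F) = 2*(F*(-3 + F)) = 2*F*(-3 + F))
N(L, z) = 1/(-2 + z)
m(s) = 7 + s (m(s) = s + 7 = 7 + s)
(m(N(0, -5))*T(6))*8 = ((7 + 1/(-2 - 5))*(2*6*(-3 + 6)))*8 = ((7 + 1/(-7))*(2*6*3))*8 = ((7 - ⅐)*36)*8 = ((48/7)*36)*8 = (1728/7)*8 = 13824/7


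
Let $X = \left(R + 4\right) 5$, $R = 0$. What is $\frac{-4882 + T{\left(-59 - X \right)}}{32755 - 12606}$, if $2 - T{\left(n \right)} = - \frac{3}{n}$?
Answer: $- \frac{385523}{1591771} \approx -0.2422$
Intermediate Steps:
$X = 20$ ($X = \left(0 + 4\right) 5 = 4 \cdot 5 = 20$)
$T{\left(n \right)} = 2 + \frac{3}{n}$ ($T{\left(n \right)} = 2 - - \frac{3}{n} = 2 + \frac{3}{n}$)
$\frac{-4882 + T{\left(-59 - X \right)}}{32755 - 12606} = \frac{-4882 + \left(2 + \frac{3}{-59 - 20}\right)}{32755 - 12606} = \frac{-4882 + \left(2 + \frac{3}{-59 - 20}\right)}{20149} = \left(-4882 + \left(2 + \frac{3}{-79}\right)\right) \frac{1}{20149} = \left(-4882 + \left(2 + 3 \left(- \frac{1}{79}\right)\right)\right) \frac{1}{20149} = \left(-4882 + \left(2 - \frac{3}{79}\right)\right) \frac{1}{20149} = \left(-4882 + \frac{155}{79}\right) \frac{1}{20149} = \left(- \frac{385523}{79}\right) \frac{1}{20149} = - \frac{385523}{1591771}$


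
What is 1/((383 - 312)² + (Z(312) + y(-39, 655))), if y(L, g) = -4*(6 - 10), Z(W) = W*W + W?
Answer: 1/102713 ≈ 9.7359e-6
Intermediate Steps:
Z(W) = W + W² (Z(W) = W² + W = W + W²)
y(L, g) = 16 (y(L, g) = -4*(-4) = 16)
1/((383 - 312)² + (Z(312) + y(-39, 655))) = 1/((383 - 312)² + (312*(1 + 312) + 16)) = 1/(71² + (312*313 + 16)) = 1/(5041 + (97656 + 16)) = 1/(5041 + 97672) = 1/102713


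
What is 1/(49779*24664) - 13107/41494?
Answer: -8046054728449/25472113814232 ≈ -0.31588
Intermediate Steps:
1/(49779*24664) - 13107/41494 = (1/49779)*(1/24664) - 13107*1/41494 = 1/1227749256 - 13107/41494 = -8046054728449/25472113814232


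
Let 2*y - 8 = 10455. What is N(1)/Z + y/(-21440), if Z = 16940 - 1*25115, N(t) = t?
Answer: -17115581/70108800 ≈ -0.24413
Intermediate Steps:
y = 10463/2 (y = 4 + (½)*10455 = 4 + 10455/2 = 10463/2 ≈ 5231.5)
Z = -8175 (Z = 16940 - 25115 = -8175)
N(1)/Z + y/(-21440) = 1/(-8175) + (10463/2)/(-21440) = 1*(-1/8175) + (10463/2)*(-1/21440) = -1/8175 - 10463/42880 = -17115581/70108800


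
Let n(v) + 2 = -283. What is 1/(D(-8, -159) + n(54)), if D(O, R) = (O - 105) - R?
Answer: -1/239 ≈ -0.0041841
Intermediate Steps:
n(v) = -285 (n(v) = -2 - 283 = -285)
D(O, R) = -105 + O - R (D(O, R) = (-105 + O) - R = -105 + O - R)
1/(D(-8, -159) + n(54)) = 1/((-105 - 8 - 1*(-159)) - 285) = 1/((-105 - 8 + 159) - 285) = 1/(46 - 285) = 1/(-239) = -1/239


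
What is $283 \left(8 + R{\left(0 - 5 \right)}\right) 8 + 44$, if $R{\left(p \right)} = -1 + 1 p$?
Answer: $4572$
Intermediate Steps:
$R{\left(p \right)} = -1 + p$
$283 \left(8 + R{\left(0 - 5 \right)}\right) 8 + 44 = 283 \left(8 + \left(-1 + \left(0 - 5\right)\right)\right) 8 + 44 = 283 \left(8 - 6\right) 8 + 44 = 283 \cdot 2 \cdot 8 + 44 = 283 \cdot 16 + 44 = 4528 + 44 = 4572$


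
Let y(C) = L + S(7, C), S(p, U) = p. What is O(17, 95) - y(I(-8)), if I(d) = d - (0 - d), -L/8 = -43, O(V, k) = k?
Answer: -256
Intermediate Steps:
L = 344 (L = -8*(-43) = 344)
I(d) = 2*d (I(d) = d - (-1)*d = d + d = 2*d)
y(C) = 351 (y(C) = 344 + 7 = 351)
O(17, 95) - y(I(-8)) = 95 - 1*351 = 95 - 351 = -256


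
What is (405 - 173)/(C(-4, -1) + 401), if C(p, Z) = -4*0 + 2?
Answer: 232/403 ≈ 0.57568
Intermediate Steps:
C(p, Z) = 2 (C(p, Z) = 0 + 2 = 2)
(405 - 173)/(C(-4, -1) + 401) = (405 - 173)/(2 + 401) = 232/403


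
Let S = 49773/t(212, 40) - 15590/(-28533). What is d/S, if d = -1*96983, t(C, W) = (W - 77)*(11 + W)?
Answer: 5940542067/1582201 ≈ 3754.6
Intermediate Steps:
t(C, W) = (-77 + W)*(11 + W)
S = -463584893/17947257 (S = 49773/(-847 + 40**2 - 66*40) - 15590/(-28533) = 49773/(-847 + 1600 - 2640) - 15590*(-1/28533) = 49773/(-1887) + 15590/28533 = 49773*(-1/1887) + 15590/28533 = -16591/629 + 15590/28533 = -463584893/17947257 ≈ -25.830)
d = -96983
d/S = -96983/(-463584893/17947257) = -96983*(-17947257/463584893) = 5940542067/1582201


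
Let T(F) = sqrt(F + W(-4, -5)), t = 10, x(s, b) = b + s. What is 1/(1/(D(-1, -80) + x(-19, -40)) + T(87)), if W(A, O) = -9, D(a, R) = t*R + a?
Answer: 860/57688799 + 739600*sqrt(78)/57688799 ≈ 0.11324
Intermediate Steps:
D(a, R) = a + 10*R (D(a, R) = 10*R + a = a + 10*R)
T(F) = sqrt(-9 + F) (T(F) = sqrt(F - 9) = sqrt(-9 + F))
1/(1/(D(-1, -80) + x(-19, -40)) + T(87)) = 1/(1/((-1 + 10*(-80)) + (-40 - 19)) + sqrt(-9 + 87)) = 1/(1/((-1 - 800) - 59) + sqrt(78)) = 1/(1/(-801 - 59) + sqrt(78)) = 1/(1/(-860) + sqrt(78)) = 1/(-1/860 + sqrt(78))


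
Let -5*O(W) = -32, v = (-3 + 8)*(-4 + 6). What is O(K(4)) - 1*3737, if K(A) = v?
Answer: -18653/5 ≈ -3730.6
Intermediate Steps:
v = 10 (v = 5*2 = 10)
K(A) = 10
O(W) = 32/5 (O(W) = -⅕*(-32) = 32/5)
O(K(4)) - 1*3737 = 32/5 - 1*3737 = 32/5 - 3737 = -18653/5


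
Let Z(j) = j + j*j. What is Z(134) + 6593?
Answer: 24683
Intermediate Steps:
Z(j) = j + j**2
Z(134) + 6593 = 134*(1 + 134) + 6593 = 134*135 + 6593 = 18090 + 6593 = 24683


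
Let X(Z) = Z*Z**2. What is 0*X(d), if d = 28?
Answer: 0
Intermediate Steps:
X(Z) = Z**3
0*X(d) = 0*28**3 = 0*21952 = 0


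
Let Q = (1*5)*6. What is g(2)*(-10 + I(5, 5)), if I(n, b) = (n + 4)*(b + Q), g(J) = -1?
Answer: -305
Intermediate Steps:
Q = 30 (Q = 5*6 = 30)
I(n, b) = (4 + n)*(30 + b) (I(n, b) = (n + 4)*(b + 30) = (4 + n)*(30 + b))
g(2)*(-10 + I(5, 5)) = -(-10 + (120 + 4*5 + 30*5 + 5*5)) = -(-10 + (120 + 20 + 150 + 25)) = -(-10 + 315) = -1*305 = -305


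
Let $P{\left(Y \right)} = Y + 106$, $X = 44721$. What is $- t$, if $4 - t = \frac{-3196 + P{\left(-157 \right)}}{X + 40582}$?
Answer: $- \frac{344459}{85303} \approx -4.0381$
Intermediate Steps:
$P{\left(Y \right)} = 106 + Y$
$t = \frac{344459}{85303}$ ($t = 4 - \frac{-3196 + \left(106 - 157\right)}{44721 + 40582} = 4 - \frac{-3196 - 51}{85303} = 4 - \left(-3247\right) \frac{1}{85303} = 4 - - \frac{3247}{85303} = 4 + \frac{3247}{85303} = \frac{344459}{85303} \approx 4.0381$)
$- t = \left(-1\right) \frac{344459}{85303} = - \frac{344459}{85303}$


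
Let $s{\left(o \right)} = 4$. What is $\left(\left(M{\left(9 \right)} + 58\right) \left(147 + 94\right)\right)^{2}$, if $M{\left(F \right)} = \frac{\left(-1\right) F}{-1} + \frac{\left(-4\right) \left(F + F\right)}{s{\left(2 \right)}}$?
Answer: $139452481$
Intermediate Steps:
$M{\left(F \right)} = - F$ ($M{\left(F \right)} = \frac{\left(-1\right) F}{-1} + \frac{\left(-4\right) \left(F + F\right)}{4} = - F \left(-1\right) + - 4 \cdot 2 F \frac{1}{4} = F + - 8 F \frac{1}{4} = F - 2 F = - F$)
$\left(\left(M{\left(9 \right)} + 58\right) \left(147 + 94\right)\right)^{2} = \left(\left(\left(-1\right) 9 + 58\right) \left(147 + 94\right)\right)^{2} = \left(\left(-9 + 58\right) 241\right)^{2} = \left(49 \cdot 241\right)^{2} = 11809^{2} = 139452481$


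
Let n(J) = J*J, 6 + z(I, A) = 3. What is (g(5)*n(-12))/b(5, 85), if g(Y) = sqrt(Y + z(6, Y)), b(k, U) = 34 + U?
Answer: 144*sqrt(2)/119 ≈ 1.7113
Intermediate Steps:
z(I, A) = -3 (z(I, A) = -6 + 3 = -3)
n(J) = J**2
g(Y) = sqrt(-3 + Y) (g(Y) = sqrt(Y - 3) = sqrt(-3 + Y))
(g(5)*n(-12))/b(5, 85) = (sqrt(-3 + 5)*(-12)**2)/(34 + 85) = (sqrt(2)*144)/119 = (144*sqrt(2))*(1/119) = 144*sqrt(2)/119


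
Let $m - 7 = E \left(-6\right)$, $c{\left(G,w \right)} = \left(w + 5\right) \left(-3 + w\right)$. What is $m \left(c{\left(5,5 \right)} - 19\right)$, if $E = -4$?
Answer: $31$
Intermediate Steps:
$c{\left(G,w \right)} = \left(-3 + w\right) \left(5 + w\right)$ ($c{\left(G,w \right)} = \left(5 + w\right) \left(-3 + w\right) = \left(-3 + w\right) \left(5 + w\right)$)
$m = 31$ ($m = 7 - -24 = 7 + 24 = 31$)
$m \left(c{\left(5,5 \right)} - 19\right) = 31 \left(\left(-15 + 5^{2} + 2 \cdot 5\right) - 19\right) = 31 \left(\left(-15 + 25 + 10\right) - 19\right) = 31 \left(20 - 19\right) = 31 \cdot 1 = 31$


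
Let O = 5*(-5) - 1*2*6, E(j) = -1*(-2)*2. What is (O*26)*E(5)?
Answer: -3848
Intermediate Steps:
E(j) = 4 (E(j) = 2*2 = 4)
O = -37 (O = -25 - 2*6 = -25 - 12 = -37)
(O*26)*E(5) = -37*26*4 = -962*4 = -3848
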